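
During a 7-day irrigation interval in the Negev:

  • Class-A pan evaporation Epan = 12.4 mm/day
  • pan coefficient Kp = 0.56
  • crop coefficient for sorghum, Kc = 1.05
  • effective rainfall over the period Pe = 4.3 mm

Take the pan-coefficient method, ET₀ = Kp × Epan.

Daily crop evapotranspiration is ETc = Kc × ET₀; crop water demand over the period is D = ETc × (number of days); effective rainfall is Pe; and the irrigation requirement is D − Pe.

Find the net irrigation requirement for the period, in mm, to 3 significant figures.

46.7 mm

ET₀ = 0.56 × 12.4 = 6.9440 mm/d
ETc = Kc × ET₀ = 1.05 × 6.9440 = 7.2912 mm/d
Crop demand D = ETc × 7 d = 7.2912 × 7 = 51.038 mm
D − Pe = 51.038 − 4.3 = 46.738 mm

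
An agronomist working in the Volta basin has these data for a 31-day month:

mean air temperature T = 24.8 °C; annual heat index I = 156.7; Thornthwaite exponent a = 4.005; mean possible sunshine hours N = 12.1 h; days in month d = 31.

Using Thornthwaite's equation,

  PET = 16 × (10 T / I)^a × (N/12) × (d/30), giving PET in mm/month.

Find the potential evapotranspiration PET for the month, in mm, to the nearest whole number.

105 mm

10T/I = 10 × 24.8 / 156.7 = 1.5826
(10T/I)^a = 1.5826^4.005 = 6.2876
Uncorrected PET = 16 × 6.2876 = 100.602 mm
Correction = (N/12)(d/30) = (12.1/12)(31/30) = 1.0419
PET = 100.602 × 1.0419 = 104.817 mm/month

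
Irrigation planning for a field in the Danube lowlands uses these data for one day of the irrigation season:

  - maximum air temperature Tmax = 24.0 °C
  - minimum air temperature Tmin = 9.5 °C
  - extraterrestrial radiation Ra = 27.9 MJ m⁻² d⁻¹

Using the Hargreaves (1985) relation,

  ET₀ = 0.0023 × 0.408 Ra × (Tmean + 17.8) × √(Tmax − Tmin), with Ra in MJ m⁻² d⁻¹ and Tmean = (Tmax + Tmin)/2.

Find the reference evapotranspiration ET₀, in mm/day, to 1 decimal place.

3.4 mm/day

Tmean = (24.0 + 9.5)/2 = 16.75 °C
0.408 Ra = 0.408 × 27.9 = 11.3832 mm/d equivalent
ET₀ = 0.0023 × 11.3832 × (16.75 + 17.8) × √14.5 = 0.0023 × 11.3832 × 34.55 × 3.8079 = 3.4445 mm/d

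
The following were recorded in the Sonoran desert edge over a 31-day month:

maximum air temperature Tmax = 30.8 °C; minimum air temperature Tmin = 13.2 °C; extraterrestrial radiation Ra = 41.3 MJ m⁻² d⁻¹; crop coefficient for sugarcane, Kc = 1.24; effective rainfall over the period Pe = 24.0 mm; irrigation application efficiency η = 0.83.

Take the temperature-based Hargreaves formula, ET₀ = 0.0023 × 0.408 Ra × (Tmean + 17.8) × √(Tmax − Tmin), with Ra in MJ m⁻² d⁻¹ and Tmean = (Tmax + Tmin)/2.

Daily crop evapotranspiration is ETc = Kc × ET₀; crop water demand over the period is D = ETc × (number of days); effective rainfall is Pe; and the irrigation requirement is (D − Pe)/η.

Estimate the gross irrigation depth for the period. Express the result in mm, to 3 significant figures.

271 mm

Tmean = (30.8 + 13.2)/2 = 22.00 °C
0.408 Ra = 0.408 × 41.3 = 16.8504 mm/d equivalent
ET₀ = 0.0023 × 16.8504 × (22.00 + 17.8) × √17.6 = 0.0023 × 16.8504 × 39.80 × 4.1952 = 6.4710 mm/d
ETc = Kc × ET₀ = 1.24 × 6.4710 = 8.0240 mm/d
Crop demand D = ETc × 31 d = 8.0240 × 31 = 248.744 mm
D − Pe = 248.744 − 24.0 = 224.744 mm
Gross irrigation = 224.744 / 0.83 = 270.776 mm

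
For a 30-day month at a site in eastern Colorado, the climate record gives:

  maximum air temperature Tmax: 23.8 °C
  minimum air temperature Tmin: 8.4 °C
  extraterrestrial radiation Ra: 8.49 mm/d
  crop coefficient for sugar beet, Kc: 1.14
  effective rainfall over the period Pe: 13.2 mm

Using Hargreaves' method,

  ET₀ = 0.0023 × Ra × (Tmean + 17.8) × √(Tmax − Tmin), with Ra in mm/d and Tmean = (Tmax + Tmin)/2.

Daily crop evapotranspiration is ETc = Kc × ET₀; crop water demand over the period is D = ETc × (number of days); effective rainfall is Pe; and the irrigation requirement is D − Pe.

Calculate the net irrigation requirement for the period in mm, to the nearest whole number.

Tmean = (23.8 + 8.4)/2 = 16.10 °C
ET₀ = 0.0023 × 8.49 × (16.10 + 17.8) × √15.4 = 0.0023 × 8.49 × 33.90 × 3.9243 = 2.5978 mm/d
ETc = Kc × ET₀ = 1.14 × 2.5978 = 2.9615 mm/d
Crop demand D = ETc × 30 d = 2.9615 × 30 = 88.845 mm
D − Pe = 88.845 − 13.2 = 75.645 mm

76 mm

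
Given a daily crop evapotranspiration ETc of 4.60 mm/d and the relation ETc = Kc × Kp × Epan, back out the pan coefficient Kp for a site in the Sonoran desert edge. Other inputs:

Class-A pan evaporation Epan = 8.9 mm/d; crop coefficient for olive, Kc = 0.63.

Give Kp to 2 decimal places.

0.82

ETc = Kc × Kp × Epan  ⇒  Kp = ETc / (Kc × Epan)
Kp = 4.60 / (0.63 × 8.9) = 4.60 / 5.607 = 0.8204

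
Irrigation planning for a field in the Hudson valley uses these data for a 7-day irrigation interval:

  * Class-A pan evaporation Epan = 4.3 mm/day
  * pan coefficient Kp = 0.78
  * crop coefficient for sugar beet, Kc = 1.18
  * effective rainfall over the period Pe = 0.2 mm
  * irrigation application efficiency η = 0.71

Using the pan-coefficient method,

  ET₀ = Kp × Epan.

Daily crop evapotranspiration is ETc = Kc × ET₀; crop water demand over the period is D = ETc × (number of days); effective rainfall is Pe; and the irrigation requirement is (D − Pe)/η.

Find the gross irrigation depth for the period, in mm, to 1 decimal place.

ET₀ = 0.78 × 4.3 = 3.3540 mm/d
ETc = Kc × ET₀ = 1.18 × 3.3540 = 3.9577 mm/d
Crop demand D = ETc × 7 d = 3.9577 × 7 = 27.704 mm
D − Pe = 27.704 − 0.2 = 27.504 mm
Gross irrigation = 27.504 / 0.71 = 38.738 mm

38.7 mm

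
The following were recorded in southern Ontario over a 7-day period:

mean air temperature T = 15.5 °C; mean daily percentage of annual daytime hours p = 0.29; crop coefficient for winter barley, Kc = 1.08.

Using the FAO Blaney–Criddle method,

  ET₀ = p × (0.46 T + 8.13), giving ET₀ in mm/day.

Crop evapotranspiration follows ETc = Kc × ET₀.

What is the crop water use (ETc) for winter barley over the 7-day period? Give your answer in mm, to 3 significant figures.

33.5 mm

ET₀ = 0.29 × (0.46 × 15.5 + 8.13) = 0.29 × 15.260 = 4.4254 mm/d
ETc = Kc × ET₀ = 1.08 × 4.4254 = 4.7794 mm/d
Over 7 days: 4.7794 × 7 = 33.456 mm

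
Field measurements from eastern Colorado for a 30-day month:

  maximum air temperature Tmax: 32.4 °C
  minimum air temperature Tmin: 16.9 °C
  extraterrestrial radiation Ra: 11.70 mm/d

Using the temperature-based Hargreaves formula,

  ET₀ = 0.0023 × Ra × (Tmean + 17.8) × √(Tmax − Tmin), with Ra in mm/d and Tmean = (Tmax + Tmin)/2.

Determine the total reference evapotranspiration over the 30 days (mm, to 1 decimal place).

Tmean = (32.4 + 16.9)/2 = 24.65 °C
ET₀ = 0.0023 × 11.70 × (24.65 + 17.8) × √15.5 = 0.0023 × 11.70 × 42.45 × 3.9370 = 4.4974 mm/d
Over 30 days: 4.4974 × 30 = 134.922 mm

134.9 mm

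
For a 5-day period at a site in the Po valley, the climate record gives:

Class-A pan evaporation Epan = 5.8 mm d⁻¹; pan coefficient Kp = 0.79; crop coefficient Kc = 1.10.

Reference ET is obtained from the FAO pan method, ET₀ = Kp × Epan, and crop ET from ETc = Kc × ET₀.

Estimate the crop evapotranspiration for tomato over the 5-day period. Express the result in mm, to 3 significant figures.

ET₀ = 0.79 × 5.8 = 4.5820 mm/d
ETc = Kc × ET₀ = 1.10 × 4.5820 = 5.0402 mm/d
Over 5 days: 5.0402 × 5 = 25.201 mm

25.2 mm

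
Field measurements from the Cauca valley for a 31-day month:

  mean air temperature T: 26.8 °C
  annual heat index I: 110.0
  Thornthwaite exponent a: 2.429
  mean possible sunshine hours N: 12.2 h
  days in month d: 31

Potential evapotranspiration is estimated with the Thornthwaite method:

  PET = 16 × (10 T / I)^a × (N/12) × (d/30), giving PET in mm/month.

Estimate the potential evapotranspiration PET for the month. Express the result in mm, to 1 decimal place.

146.2 mm

10T/I = 10 × 26.8 / 110.0 = 2.4364
(10T/I)^a = 2.4364^2.429 = 8.6979
Uncorrected PET = 16 × 8.6979 = 139.166 mm
Correction = (N/12)(d/30) = (12.2/12)(31/30) = 1.0506
PET = 139.166 × 1.0506 = 146.208 mm/month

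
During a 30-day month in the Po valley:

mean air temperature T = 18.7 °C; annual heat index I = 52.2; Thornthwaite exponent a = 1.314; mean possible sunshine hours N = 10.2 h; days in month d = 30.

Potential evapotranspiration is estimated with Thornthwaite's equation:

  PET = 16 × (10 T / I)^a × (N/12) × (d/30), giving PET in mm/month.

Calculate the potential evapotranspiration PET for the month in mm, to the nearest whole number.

10T/I = 10 × 18.7 / 52.2 = 3.5824
(10T/I)^a = 3.5824^1.314 = 5.3479
Uncorrected PET = 16 × 5.3479 = 85.566 mm
Correction = (N/12)(d/30) = (10.2/12)(30/30) = 0.8500
PET = 85.566 × 0.8500 = 72.731 mm/month

73 mm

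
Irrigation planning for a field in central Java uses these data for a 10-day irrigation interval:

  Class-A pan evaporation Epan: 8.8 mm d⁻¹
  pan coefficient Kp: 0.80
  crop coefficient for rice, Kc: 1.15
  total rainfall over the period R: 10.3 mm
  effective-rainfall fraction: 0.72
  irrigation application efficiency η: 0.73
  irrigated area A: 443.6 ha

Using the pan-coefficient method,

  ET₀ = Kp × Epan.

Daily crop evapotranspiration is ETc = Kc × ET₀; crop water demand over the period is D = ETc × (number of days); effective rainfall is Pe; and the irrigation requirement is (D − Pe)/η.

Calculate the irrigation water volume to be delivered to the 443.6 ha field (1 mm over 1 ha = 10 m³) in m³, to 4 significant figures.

ET₀ = 0.80 × 8.8 = 7.0400 mm/d
ETc = Kc × ET₀ = 1.15 × 7.0400 = 8.0960 mm/d
Crop demand D = ETc × 10 d = 8.0960 × 10 = 80.960 mm
Pe = 0.72 × 10.3 = 7.416 mm
D − Pe = 80.960 − 7.416 = 73.544 mm
Gross irrigation = 73.544 / 0.73 = 100.745 mm
Volume = 100.745 mm × 443.6 ha × 10 = 446904.8 m³

446900 m³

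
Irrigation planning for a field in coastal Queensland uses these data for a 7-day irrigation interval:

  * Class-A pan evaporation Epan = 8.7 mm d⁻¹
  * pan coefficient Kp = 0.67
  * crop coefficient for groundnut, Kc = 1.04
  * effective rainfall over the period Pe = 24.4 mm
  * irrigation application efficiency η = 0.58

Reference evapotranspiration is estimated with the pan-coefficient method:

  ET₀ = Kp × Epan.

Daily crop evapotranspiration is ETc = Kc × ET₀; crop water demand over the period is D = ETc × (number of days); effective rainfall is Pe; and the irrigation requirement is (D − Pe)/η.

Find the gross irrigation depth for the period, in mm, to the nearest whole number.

ET₀ = 0.67 × 8.7 = 5.8290 mm/d
ETc = Kc × ET₀ = 1.04 × 5.8290 = 6.0622 mm/d
Crop demand D = ETc × 7 d = 6.0622 × 7 = 42.435 mm
D − Pe = 42.435 − 24.4 = 18.035 mm
Gross irrigation = 18.035 / 0.58 = 31.095 mm

31 mm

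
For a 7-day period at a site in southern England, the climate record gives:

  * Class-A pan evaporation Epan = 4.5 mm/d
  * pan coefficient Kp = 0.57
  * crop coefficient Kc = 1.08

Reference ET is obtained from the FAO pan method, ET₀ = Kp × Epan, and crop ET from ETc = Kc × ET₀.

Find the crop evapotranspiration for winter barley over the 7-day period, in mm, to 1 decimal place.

ET₀ = 0.57 × 4.5 = 2.5650 mm/d
ETc = Kc × ET₀ = 1.08 × 2.5650 = 2.7702 mm/d
Over 7 days: 2.7702 × 7 = 19.391 mm

19.4 mm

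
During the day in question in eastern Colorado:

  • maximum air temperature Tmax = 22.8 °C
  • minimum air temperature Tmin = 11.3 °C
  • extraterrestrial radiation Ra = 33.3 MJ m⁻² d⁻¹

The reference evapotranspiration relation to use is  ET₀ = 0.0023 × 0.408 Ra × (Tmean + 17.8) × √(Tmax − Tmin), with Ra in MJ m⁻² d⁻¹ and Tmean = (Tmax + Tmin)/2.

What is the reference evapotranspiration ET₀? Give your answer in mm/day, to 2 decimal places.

3.69 mm/day

Tmean = (22.8 + 11.3)/2 = 17.05 °C
0.408 Ra = 0.408 × 33.3 = 13.5864 mm/d equivalent
ET₀ = 0.0023 × 13.5864 × (17.05 + 17.8) × √11.5 = 0.0023 × 13.5864 × 34.85 × 3.3912 = 3.6931 mm/d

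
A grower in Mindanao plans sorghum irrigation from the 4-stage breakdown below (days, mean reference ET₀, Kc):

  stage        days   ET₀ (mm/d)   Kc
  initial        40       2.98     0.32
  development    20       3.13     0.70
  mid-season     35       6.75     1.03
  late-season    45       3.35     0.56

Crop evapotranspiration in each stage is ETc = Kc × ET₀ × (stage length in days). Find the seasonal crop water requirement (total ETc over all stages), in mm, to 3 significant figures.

initial: 0.32 × 2.98 × 40 = 38.14 mm
development: 0.70 × 3.13 × 20 = 43.82 mm
mid-season: 1.03 × 6.75 × 35 = 243.34 mm
late-season: 0.56 × 3.35 × 45 = 84.42 mm
Seasonal total = 409.72 mm

410 mm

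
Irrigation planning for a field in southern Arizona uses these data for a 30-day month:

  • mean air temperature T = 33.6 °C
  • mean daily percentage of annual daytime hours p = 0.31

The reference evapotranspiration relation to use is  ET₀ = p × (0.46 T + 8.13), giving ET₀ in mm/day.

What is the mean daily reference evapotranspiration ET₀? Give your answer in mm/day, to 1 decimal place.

7.3 mm/day

ET₀ = 0.31 × (0.46 × 33.6 + 8.13) = 0.31 × 23.586 = 7.3117 mm/d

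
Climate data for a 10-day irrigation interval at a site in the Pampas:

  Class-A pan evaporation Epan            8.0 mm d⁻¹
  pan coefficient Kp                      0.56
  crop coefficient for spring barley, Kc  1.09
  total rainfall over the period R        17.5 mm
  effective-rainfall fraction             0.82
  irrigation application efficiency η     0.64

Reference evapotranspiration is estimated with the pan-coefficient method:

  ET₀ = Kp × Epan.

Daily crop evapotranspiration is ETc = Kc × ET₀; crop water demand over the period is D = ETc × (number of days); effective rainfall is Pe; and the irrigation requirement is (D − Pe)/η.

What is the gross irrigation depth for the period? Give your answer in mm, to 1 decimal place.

53.9 mm

ET₀ = 0.56 × 8.0 = 4.4800 mm/d
ETc = Kc × ET₀ = 1.09 × 4.4800 = 4.8832 mm/d
Crop demand D = ETc × 10 d = 4.8832 × 10 = 48.832 mm
Pe = 0.82 × 17.5 = 14.350 mm
D − Pe = 48.832 − 14.350 = 34.482 mm
Gross irrigation = 34.482 / 0.64 = 53.878 mm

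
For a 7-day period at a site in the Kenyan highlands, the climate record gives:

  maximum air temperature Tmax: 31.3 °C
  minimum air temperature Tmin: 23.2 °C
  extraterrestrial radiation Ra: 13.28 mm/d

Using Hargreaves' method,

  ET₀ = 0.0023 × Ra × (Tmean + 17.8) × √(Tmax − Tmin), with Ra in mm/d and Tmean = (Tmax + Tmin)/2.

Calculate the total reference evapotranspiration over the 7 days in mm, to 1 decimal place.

Tmean = (31.3 + 23.2)/2 = 27.25 °C
ET₀ = 0.0023 × 13.28 × (27.25 + 17.8) × √8.1 = 0.0023 × 13.28 × 45.05 × 2.8460 = 3.9161 mm/d
Over 7 days: 3.9161 × 7 = 27.413 mm

27.4 mm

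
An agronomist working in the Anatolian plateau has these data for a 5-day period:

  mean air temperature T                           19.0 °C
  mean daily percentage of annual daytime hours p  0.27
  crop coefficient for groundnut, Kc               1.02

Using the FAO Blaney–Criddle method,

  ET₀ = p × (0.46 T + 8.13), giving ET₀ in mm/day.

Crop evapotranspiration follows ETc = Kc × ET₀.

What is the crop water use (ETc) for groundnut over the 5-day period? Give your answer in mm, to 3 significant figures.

ET₀ = 0.27 × (0.46 × 19.0 + 8.13) = 0.27 × 16.870 = 4.5549 mm/d
ETc = Kc × ET₀ = 1.02 × 4.5549 = 4.6460 mm/d
Over 5 days: 4.6460 × 5 = 23.230 mm

23.2 mm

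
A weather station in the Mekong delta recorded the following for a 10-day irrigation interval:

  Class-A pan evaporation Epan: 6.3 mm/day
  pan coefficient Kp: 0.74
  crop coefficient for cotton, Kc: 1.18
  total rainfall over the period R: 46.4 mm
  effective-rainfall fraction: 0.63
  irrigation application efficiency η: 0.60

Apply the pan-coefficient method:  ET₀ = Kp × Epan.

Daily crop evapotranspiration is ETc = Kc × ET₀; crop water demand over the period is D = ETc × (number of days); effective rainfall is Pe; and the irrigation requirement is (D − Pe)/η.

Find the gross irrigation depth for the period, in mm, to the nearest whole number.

43 mm

ET₀ = 0.74 × 6.3 = 4.6620 mm/d
ETc = Kc × ET₀ = 1.18 × 4.6620 = 5.5012 mm/d
Crop demand D = ETc × 10 d = 5.5012 × 10 = 55.012 mm
Pe = 0.63 × 46.4 = 29.232 mm
D − Pe = 55.012 − 29.232 = 25.780 mm
Gross irrigation = 25.780 / 0.60 = 42.967 mm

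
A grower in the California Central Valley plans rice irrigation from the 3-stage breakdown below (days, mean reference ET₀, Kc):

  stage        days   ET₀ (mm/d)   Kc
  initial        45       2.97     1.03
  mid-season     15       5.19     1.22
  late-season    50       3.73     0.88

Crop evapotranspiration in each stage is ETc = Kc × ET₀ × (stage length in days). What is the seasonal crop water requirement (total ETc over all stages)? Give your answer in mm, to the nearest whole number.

initial: 1.03 × 2.97 × 45 = 137.66 mm
mid-season: 1.22 × 5.19 × 15 = 94.98 mm
late-season: 0.88 × 3.73 × 50 = 164.12 mm
Seasonal total = 396.76 mm

397 mm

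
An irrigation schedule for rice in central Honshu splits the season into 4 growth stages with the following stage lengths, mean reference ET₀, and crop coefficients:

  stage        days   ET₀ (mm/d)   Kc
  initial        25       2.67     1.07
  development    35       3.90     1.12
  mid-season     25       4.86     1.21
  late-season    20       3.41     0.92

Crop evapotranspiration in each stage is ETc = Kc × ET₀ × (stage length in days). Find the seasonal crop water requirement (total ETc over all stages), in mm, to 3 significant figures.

434 mm

initial: 1.07 × 2.67 × 25 = 71.42 mm
development: 1.12 × 3.90 × 35 = 152.88 mm
mid-season: 1.21 × 4.86 × 25 = 147.02 mm
late-season: 0.92 × 3.41 × 20 = 62.74 mm
Seasonal total = 434.06 mm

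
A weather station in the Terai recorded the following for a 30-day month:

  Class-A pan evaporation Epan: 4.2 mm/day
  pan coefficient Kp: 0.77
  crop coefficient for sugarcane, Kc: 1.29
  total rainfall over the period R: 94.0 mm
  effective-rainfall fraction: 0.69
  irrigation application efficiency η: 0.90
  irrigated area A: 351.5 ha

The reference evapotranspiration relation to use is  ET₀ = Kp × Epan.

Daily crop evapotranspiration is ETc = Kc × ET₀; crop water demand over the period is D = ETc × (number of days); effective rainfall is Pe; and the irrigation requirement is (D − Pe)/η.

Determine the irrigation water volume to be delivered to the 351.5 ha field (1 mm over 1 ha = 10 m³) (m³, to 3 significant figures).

235000 m³

ET₀ = 0.77 × 4.2 = 3.2340 mm/d
ETc = Kc × ET₀ = 1.29 × 3.2340 = 4.1719 mm/d
Crop demand D = ETc × 30 d = 4.1719 × 30 = 125.157 mm
Pe = 0.69 × 94.0 = 64.860 mm
D − Pe = 125.157 − 64.860 = 60.297 mm
Gross irrigation = 60.297 / 0.90 = 66.997 mm
Volume = 66.997 mm × 351.5 ha × 10 = 235494.5 m³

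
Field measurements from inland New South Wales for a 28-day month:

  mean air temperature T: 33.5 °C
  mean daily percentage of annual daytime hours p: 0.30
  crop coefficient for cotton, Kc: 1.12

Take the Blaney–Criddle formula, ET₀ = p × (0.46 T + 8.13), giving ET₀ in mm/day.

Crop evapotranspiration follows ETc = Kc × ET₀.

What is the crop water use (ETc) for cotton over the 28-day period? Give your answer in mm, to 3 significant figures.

221 mm

ET₀ = 0.30 × (0.46 × 33.5 + 8.13) = 0.30 × 23.540 = 7.0620 mm/d
ETc = Kc × ET₀ = 1.12 × 7.0620 = 7.9094 mm/d
Over 28 days: 7.9094 × 28 = 221.463 mm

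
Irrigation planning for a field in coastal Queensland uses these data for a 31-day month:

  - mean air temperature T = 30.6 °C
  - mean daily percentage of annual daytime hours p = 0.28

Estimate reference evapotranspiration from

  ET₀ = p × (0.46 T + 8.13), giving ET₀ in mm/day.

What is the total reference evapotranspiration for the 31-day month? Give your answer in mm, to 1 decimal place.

192.7 mm

ET₀ = 0.28 × (0.46 × 30.6 + 8.13) = 0.28 × 22.206 = 6.2177 mm/d
Monthly total = 6.2177 × 31 = 192.749 mm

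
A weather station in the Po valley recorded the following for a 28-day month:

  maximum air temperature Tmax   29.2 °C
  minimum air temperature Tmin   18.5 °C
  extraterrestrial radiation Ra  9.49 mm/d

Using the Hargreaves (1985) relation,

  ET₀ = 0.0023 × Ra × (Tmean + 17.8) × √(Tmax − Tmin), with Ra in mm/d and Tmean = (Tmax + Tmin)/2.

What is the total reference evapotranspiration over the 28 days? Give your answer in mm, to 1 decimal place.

83.3 mm

Tmean = (29.2 + 18.5)/2 = 23.85 °C
ET₀ = 0.0023 × 9.49 × (23.85 + 17.8) × √10.7 = 0.0023 × 9.49 × 41.65 × 3.2711 = 2.9737 mm/d
Over 28 days: 2.9737 × 28 = 83.264 mm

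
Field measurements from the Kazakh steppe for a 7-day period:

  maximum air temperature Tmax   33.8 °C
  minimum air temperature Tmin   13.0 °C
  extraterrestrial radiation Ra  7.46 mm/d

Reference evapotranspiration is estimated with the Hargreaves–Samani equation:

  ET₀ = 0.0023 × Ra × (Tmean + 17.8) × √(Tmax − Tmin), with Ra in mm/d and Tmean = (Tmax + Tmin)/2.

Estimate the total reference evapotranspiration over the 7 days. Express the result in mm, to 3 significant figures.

22.6 mm

Tmean = (33.8 + 13.0)/2 = 23.40 °C
ET₀ = 0.0023 × 7.46 × (23.40 + 17.8) × √20.8 = 0.0023 × 7.46 × 41.20 × 4.5607 = 3.2240 mm/d
Over 7 days: 3.2240 × 7 = 22.568 mm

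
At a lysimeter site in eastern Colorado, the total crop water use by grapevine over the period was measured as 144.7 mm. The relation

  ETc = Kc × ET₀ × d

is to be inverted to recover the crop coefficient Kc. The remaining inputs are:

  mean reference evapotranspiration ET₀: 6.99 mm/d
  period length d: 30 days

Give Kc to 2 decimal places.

ETc = Kc × ET₀ × d  ⇒  Kc = ETc / (ET₀ × d)
Kc = 144.7 / (6.99 × 30) = 144.7 / 209.70 = 0.6900

0.69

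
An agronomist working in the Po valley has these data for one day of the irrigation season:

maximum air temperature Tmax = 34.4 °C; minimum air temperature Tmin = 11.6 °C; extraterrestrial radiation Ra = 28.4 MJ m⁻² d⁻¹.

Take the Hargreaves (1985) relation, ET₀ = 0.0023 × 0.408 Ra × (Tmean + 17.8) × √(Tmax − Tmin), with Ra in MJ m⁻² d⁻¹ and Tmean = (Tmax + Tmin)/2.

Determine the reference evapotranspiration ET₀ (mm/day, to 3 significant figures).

Tmean = (34.4 + 11.6)/2 = 23.00 °C
0.408 Ra = 0.408 × 28.4 = 11.5872 mm/d equivalent
ET₀ = 0.0023 × 11.5872 × (23.00 + 17.8) × √22.8 = 0.0023 × 11.5872 × 40.80 × 4.7749 = 5.1920 mm/d

5.19 mm/day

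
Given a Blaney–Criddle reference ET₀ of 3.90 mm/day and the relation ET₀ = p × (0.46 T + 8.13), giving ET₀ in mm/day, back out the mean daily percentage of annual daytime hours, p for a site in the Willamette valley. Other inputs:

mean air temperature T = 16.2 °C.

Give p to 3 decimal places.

0.250

p = ET₀ / (0.46 T + 8.13) = 3.90 / (0.46 × 16.2 + 8.13) = 3.90 / 15.582 = 0.2503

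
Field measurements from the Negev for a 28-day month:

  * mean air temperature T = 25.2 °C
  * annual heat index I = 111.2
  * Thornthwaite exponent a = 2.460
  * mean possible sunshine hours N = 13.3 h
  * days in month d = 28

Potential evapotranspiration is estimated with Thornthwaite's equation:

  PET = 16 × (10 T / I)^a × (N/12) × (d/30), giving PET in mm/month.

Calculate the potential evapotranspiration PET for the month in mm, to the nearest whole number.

10T/I = 10 × 25.2 / 111.2 = 2.2662
(10T/I)^a = 2.2662^2.460 = 7.4823
Uncorrected PET = 16 × 7.4823 = 119.717 mm
Correction = (N/12)(d/30) = (13.3/12)(28/30) = 1.0344
PET = 119.717 × 1.0344 = 123.835 mm/month

124 mm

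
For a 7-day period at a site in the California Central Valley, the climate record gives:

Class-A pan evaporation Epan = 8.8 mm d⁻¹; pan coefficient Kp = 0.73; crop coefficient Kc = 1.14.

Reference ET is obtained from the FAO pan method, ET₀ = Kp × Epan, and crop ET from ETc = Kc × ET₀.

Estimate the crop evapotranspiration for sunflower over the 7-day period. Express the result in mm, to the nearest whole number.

51 mm

ET₀ = 0.73 × 8.8 = 6.4240 mm/d
ETc = Kc × ET₀ = 1.14 × 6.4240 = 7.3234 mm/d
Over 7 days: 7.3234 × 7 = 51.264 mm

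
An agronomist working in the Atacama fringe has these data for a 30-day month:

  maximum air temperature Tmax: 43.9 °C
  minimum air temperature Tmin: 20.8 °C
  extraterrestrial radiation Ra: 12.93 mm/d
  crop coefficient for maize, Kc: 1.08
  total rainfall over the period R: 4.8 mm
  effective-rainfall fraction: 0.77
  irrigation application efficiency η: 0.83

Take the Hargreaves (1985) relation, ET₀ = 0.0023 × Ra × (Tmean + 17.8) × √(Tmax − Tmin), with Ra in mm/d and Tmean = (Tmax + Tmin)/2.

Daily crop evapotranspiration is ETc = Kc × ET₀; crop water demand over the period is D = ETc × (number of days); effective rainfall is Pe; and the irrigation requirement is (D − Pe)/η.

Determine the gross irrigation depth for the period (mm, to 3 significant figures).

275 mm

Tmean = (43.9 + 20.8)/2 = 32.35 °C
ET₀ = 0.0023 × 12.93 × (32.35 + 17.8) × √23.1 = 0.0023 × 12.93 × 50.15 × 4.8062 = 7.1680 mm/d
ETc = Kc × ET₀ = 1.08 × 7.1680 = 7.7414 mm/d
Crop demand D = ETc × 30 d = 7.7414 × 30 = 232.242 mm
Pe = 0.77 × 4.8 = 3.696 mm
D − Pe = 232.242 − 3.696 = 228.546 mm
Gross irrigation = 228.546 / 0.83 = 275.357 mm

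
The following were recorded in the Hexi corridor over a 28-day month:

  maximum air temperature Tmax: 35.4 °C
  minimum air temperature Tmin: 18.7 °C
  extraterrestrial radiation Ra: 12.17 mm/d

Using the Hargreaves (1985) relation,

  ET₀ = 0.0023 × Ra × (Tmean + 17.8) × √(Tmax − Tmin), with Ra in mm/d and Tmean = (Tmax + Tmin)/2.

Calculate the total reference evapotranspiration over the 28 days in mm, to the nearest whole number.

Tmean = (35.4 + 18.7)/2 = 27.05 °C
ET₀ = 0.0023 × 12.17 × (27.05 + 17.8) × √16.7 = 0.0023 × 12.17 × 44.85 × 4.0866 = 5.1303 mm/d
Over 28 days: 5.1303 × 28 = 143.648 mm

144 mm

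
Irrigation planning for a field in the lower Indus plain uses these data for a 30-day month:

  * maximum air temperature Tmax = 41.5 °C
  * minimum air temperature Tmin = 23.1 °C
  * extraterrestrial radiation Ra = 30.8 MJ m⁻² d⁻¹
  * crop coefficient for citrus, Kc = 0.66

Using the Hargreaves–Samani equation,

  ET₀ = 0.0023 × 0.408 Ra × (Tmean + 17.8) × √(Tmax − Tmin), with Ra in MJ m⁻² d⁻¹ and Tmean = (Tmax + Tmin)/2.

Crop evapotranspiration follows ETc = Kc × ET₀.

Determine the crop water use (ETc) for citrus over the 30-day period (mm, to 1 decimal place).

123.0 mm

Tmean = (41.5 + 23.1)/2 = 32.30 °C
0.408 Ra = 0.408 × 30.8 = 12.5664 mm/d equivalent
ET₀ = 0.0023 × 12.5664 × (32.30 + 17.8) × √18.4 = 0.0023 × 12.5664 × 50.10 × 4.2895 = 6.2113 mm/d
ETc = Kc × ET₀ = 0.66 × 6.2113 = 4.0995 mm/d
Over 30 days: 4.0995 × 30 = 122.985 mm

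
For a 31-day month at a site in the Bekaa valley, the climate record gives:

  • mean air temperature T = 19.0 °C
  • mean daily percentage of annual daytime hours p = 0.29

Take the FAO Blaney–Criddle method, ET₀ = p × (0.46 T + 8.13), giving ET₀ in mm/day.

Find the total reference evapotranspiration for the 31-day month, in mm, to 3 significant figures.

152 mm

ET₀ = 0.29 × (0.46 × 19.0 + 8.13) = 0.29 × 16.870 = 4.8923 mm/d
Monthly total = 4.8923 × 31 = 151.661 mm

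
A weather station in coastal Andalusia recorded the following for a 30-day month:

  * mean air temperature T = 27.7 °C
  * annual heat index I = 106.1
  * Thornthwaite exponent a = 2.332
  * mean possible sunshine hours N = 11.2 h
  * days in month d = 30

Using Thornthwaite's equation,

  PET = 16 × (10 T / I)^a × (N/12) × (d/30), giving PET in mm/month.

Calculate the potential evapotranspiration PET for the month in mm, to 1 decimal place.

140.0 mm

10T/I = 10 × 27.7 / 106.1 = 2.6107
(10T/I)^a = 2.6107^2.332 = 9.3730
Uncorrected PET = 16 × 9.3730 = 149.968 mm
Correction = (N/12)(d/30) = (11.2/12)(30/30) = 0.9333
PET = 149.968 × 0.9333 = 139.965 mm/month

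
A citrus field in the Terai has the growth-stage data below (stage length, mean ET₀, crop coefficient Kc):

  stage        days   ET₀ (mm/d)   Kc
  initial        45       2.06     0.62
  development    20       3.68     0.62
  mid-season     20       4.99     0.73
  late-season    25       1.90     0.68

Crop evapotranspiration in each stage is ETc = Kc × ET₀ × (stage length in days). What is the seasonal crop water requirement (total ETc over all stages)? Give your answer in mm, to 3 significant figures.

initial: 0.62 × 2.06 × 45 = 57.47 mm
development: 0.62 × 3.68 × 20 = 45.63 mm
mid-season: 0.73 × 4.99 × 20 = 72.85 mm
late-season: 0.68 × 1.90 × 25 = 32.30 mm
Seasonal total = 208.25 mm

208 mm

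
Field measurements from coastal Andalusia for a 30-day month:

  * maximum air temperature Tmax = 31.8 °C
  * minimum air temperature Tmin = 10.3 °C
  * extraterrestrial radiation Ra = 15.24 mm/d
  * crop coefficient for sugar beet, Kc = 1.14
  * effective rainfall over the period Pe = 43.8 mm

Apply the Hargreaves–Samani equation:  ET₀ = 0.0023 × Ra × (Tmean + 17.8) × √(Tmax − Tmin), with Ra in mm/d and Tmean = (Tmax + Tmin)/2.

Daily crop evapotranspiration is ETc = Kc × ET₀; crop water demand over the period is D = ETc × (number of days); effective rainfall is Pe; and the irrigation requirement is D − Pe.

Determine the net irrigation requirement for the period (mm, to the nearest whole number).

Tmean = (31.8 + 10.3)/2 = 21.05 °C
ET₀ = 0.0023 × 15.24 × (21.05 + 17.8) × √21.5 = 0.0023 × 15.24 × 38.85 × 4.6368 = 6.3143 mm/d
ETc = Kc × ET₀ = 1.14 × 6.3143 = 7.1983 mm/d
Crop demand D = ETc × 30 d = 7.1983 × 30 = 215.949 mm
D − Pe = 215.949 − 43.8 = 172.149 mm

172 mm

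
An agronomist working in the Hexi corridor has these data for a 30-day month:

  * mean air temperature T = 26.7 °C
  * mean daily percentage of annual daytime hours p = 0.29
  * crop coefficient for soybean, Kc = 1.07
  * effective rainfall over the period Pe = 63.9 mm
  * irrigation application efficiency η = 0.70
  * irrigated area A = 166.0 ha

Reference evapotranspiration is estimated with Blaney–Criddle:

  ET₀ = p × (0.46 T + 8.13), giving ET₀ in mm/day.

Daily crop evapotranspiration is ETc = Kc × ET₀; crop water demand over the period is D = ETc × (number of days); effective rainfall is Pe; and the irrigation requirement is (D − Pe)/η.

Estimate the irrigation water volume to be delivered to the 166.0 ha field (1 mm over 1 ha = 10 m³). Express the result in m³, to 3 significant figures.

ET₀ = 0.29 × (0.46 × 26.7 + 8.13) = 0.29 × 20.412 = 5.9195 mm/d
ETc = Kc × ET₀ = 1.07 × 5.9195 = 6.3339 mm/d
Crop demand D = ETc × 30 d = 6.3339 × 30 = 190.017 mm
D − Pe = 190.017 − 63.9 = 126.117 mm
Gross irrigation = 126.117 / 0.70 = 180.167 mm
Volume = 180.167 mm × 166.0 ha × 10 = 299077.2 m³

299000 m³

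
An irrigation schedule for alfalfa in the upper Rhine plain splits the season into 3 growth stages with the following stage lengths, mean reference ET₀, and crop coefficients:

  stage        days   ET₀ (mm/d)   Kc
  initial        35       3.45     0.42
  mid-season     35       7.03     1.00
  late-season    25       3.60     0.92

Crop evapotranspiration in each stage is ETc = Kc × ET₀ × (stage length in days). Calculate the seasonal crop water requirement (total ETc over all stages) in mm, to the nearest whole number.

380 mm

initial: 0.42 × 3.45 × 35 = 50.72 mm
mid-season: 1.00 × 7.03 × 35 = 246.05 mm
late-season: 0.92 × 3.60 × 25 = 82.80 mm
Seasonal total = 379.57 mm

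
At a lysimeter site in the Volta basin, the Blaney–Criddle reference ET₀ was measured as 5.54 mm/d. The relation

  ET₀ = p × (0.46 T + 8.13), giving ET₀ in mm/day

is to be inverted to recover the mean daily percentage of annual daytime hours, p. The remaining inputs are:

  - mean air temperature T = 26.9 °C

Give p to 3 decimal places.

0.270

p = ET₀ / (0.46 T + 8.13) = 5.54 / (0.46 × 26.9 + 8.13) = 5.54 / 20.504 = 0.2702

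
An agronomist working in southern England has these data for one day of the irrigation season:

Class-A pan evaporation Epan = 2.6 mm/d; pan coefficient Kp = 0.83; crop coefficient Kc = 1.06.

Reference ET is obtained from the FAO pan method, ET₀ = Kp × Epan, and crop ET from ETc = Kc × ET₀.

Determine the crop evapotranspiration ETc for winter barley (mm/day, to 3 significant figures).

ET₀ = 0.83 × 2.6 = 2.1580 mm/d
ETc = Kc × ET₀ = 1.06 × 2.1580 = 2.2875 mm/d

2.29 mm/day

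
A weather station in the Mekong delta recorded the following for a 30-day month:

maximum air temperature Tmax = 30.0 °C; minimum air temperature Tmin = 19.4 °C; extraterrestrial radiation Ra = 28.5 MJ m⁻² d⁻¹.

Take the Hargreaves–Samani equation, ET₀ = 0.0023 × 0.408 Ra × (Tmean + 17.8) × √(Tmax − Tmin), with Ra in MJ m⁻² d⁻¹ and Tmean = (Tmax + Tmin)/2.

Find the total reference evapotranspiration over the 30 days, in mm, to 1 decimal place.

111.0 mm

Tmean = (30.0 + 19.4)/2 = 24.70 °C
0.408 Ra = 0.408 × 28.5 = 11.6280 mm/d equivalent
ET₀ = 0.0023 × 11.6280 × (24.70 + 17.8) × √10.6 = 0.0023 × 11.6280 × 42.50 × 3.2558 = 3.7007 mm/d
Over 30 days: 3.7007 × 30 = 111.021 mm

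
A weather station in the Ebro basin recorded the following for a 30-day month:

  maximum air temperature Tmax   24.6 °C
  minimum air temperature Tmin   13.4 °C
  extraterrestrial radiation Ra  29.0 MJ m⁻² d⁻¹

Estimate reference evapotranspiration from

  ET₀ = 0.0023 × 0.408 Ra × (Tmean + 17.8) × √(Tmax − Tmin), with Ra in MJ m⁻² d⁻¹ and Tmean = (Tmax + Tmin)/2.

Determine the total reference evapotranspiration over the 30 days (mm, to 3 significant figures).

Tmean = (24.6 + 13.4)/2 = 19.00 °C
0.408 Ra = 0.408 × 29.0 = 11.8320 mm/d equivalent
ET₀ = 0.0023 × 11.8320 × (19.00 + 17.8) × √11.2 = 0.0023 × 11.8320 × 36.80 × 3.3466 = 3.3515 mm/d
Over 30 days: 3.3515 × 30 = 100.545 mm

101 mm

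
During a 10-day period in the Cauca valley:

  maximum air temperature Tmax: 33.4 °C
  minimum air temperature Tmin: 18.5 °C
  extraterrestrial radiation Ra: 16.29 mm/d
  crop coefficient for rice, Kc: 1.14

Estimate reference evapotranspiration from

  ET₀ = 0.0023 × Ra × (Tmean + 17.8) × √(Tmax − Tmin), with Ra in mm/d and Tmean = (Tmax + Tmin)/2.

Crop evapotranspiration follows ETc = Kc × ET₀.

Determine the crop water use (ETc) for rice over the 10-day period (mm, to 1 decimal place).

Tmean = (33.4 + 18.5)/2 = 25.95 °C
ET₀ = 0.0023 × 16.29 × (25.95 + 17.8) × √14.9 = 0.0023 × 16.29 × 43.75 × 3.8601 = 6.3274 mm/d
ETc = Kc × ET₀ = 1.14 × 6.3274 = 7.2132 mm/d
Over 10 days: 7.2132 × 10 = 72.132 mm

72.1 mm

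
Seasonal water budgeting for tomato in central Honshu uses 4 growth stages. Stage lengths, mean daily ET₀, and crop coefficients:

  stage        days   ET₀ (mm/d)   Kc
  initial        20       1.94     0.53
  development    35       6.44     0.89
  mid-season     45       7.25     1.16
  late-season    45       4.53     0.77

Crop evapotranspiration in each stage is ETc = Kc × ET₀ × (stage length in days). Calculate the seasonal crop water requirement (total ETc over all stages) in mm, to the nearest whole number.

initial: 0.53 × 1.94 × 20 = 20.56 mm
development: 0.89 × 6.44 × 35 = 200.61 mm
mid-season: 1.16 × 7.25 × 45 = 378.45 mm
late-season: 0.77 × 4.53 × 45 = 156.96 mm
Seasonal total = 756.58 mm

757 mm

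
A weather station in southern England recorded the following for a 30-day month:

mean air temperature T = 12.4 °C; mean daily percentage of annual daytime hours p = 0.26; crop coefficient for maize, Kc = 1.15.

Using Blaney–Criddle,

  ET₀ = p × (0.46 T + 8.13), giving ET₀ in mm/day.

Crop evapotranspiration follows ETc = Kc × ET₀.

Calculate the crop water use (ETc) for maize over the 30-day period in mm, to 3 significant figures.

124 mm

ET₀ = 0.26 × (0.46 × 12.4 + 8.13) = 0.26 × 13.834 = 3.5968 mm/d
ETc = Kc × ET₀ = 1.15 × 3.5968 = 4.1363 mm/d
Over 30 days: 4.1363 × 30 = 124.089 mm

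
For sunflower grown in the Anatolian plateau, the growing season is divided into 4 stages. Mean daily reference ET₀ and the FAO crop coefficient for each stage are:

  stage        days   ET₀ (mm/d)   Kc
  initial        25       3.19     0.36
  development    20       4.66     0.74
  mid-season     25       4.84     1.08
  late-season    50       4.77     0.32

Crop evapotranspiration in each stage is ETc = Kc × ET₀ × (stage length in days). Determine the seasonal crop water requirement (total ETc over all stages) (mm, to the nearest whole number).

305 mm

initial: 0.36 × 3.19 × 25 = 28.71 mm
development: 0.74 × 4.66 × 20 = 68.97 mm
mid-season: 1.08 × 4.84 × 25 = 130.68 mm
late-season: 0.32 × 4.77 × 50 = 76.32 mm
Seasonal total = 304.68 mm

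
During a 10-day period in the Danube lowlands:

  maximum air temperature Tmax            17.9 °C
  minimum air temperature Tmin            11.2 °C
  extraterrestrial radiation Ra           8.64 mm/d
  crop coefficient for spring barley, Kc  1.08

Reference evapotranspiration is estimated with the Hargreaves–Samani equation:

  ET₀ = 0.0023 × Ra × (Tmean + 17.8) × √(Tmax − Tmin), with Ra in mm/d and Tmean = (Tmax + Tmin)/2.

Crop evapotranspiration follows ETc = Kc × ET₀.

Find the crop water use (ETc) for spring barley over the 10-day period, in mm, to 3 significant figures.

Tmean = (17.9 + 11.2)/2 = 14.55 °C
ET₀ = 0.0023 × 8.64 × (14.55 + 17.8) × √6.7 = 0.0023 × 8.64 × 32.35 × 2.5884 = 1.6640 mm/d
ETc = Kc × ET₀ = 1.08 × 1.6640 = 1.7971 mm/d
Over 10 days: 1.7971 × 10 = 17.971 mm

18.0 mm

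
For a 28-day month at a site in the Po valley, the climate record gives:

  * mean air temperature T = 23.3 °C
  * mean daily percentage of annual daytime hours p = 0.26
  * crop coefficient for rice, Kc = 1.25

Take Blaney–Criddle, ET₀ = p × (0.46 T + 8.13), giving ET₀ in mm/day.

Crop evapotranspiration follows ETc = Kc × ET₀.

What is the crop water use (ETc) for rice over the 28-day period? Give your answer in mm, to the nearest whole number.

ET₀ = 0.26 × (0.46 × 23.3 + 8.13) = 0.26 × 18.848 = 4.9005 mm/d
ETc = Kc × ET₀ = 1.25 × 4.9005 = 6.1256 mm/d
Over 28 days: 6.1256 × 28 = 171.517 mm

172 mm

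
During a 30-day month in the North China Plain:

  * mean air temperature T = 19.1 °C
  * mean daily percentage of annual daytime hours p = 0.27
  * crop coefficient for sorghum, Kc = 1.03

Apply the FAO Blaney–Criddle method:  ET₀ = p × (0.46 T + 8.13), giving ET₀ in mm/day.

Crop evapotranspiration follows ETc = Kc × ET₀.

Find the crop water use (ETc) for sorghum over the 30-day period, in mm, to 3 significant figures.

ET₀ = 0.27 × (0.46 × 19.1 + 8.13) = 0.27 × 16.916 = 4.5673 mm/d
ETc = Kc × ET₀ = 1.03 × 4.5673 = 4.7043 mm/d
Over 30 days: 4.7043 × 30 = 141.129 mm

141 mm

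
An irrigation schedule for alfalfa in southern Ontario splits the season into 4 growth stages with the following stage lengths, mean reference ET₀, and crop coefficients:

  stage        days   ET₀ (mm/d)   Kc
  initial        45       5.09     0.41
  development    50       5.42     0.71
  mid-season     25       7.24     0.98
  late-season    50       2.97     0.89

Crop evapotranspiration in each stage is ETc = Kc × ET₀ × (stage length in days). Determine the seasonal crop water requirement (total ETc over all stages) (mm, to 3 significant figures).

initial: 0.41 × 5.09 × 45 = 93.91 mm
development: 0.71 × 5.42 × 50 = 192.41 mm
mid-season: 0.98 × 7.24 × 25 = 177.38 mm
late-season: 0.89 × 2.97 × 50 = 132.17 mm
Seasonal total = 595.87 mm

596 mm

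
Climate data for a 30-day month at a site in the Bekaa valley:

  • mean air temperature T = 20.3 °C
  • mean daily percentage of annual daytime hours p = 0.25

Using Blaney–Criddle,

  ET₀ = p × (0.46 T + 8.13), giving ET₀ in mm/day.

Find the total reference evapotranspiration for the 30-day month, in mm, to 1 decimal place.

131.0 mm

ET₀ = 0.25 × (0.46 × 20.3 + 8.13) = 0.25 × 17.468 = 4.3670 mm/d
Monthly total = 4.3670 × 30 = 131.010 mm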